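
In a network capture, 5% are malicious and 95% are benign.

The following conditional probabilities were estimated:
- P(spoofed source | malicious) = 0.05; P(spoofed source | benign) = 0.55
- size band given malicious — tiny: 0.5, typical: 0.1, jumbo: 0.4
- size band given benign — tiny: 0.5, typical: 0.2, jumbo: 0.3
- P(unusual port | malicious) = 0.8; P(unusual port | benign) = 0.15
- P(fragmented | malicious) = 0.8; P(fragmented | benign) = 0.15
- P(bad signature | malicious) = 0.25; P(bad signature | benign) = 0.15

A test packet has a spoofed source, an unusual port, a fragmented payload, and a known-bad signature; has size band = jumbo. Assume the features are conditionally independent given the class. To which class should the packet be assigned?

malicious: 0.05 × 0.05 × 0.4 × 0.8 × 0.8 × 0.25 = 0.00016
benign: 0.95 × 0.55 × 0.3 × 0.15 × 0.15 × 0.15 = 0.00052903125
Highest score → benign.

benign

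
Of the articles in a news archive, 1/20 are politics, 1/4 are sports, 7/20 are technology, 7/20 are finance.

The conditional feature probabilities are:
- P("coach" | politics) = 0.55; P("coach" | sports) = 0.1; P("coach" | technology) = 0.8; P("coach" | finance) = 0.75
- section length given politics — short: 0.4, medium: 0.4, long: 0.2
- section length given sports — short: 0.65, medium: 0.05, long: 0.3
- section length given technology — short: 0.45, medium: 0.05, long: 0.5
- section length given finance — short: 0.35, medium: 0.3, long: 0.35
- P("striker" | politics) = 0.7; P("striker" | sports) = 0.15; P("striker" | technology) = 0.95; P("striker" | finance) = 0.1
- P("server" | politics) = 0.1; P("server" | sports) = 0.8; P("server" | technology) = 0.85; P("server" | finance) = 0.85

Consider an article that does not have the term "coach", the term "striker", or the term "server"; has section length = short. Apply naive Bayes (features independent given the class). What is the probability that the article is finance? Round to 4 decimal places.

politics: 0.05 × (1−0.55) × 0.4 × (1−0.7) × (1−0.1) = 0.00243
sports: 0.25 × (1−0.1) × 0.65 × (1−0.15) × (1−0.8) = 0.0248625
technology: 0.35 × (1−0.8) × 0.45 × (1−0.95) × (1−0.85) = 0.00023625
finance: 0.35 × (1−0.75) × 0.35 × (1−0.1) × (1−0.85) = 0.004134375
P(finance | x) = 0.004134375 / 0.031663125 ≈ 0.1306

0.1306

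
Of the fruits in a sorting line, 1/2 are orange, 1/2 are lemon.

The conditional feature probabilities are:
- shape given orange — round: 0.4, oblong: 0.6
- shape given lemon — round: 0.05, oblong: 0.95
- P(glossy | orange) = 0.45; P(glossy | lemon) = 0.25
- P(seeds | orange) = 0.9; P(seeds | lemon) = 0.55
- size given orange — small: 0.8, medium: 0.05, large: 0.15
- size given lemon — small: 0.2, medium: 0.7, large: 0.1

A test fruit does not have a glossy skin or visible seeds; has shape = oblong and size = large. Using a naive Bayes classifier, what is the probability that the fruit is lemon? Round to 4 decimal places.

orange: 0.5 × 0.6 × (1−0.45) × (1−0.9) × 0.15 = 0.002475
lemon: 0.5 × 0.95 × (1−0.25) × (1−0.55) × 0.1 = 0.01603125
P(lemon | x) = 0.01603125 / 0.01850625 ≈ 0.8663

0.8663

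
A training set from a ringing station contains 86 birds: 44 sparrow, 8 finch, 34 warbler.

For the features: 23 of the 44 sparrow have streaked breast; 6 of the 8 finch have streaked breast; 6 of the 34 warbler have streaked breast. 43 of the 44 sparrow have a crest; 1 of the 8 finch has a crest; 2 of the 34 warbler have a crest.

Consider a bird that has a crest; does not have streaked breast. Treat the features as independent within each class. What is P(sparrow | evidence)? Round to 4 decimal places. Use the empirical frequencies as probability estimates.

0.9154

sparrow: (44/86) × (21/44) × (43/44) ≈ 0.238636
finch: (8/86) × (2/8) × (1/8) ≈ 0.00290698
warbler: (34/86) × (28/34) × (2/34) ≈ 0.0191518
P(sparrow | x) = 0.238636 / 0.26069478 ≈ 0.9154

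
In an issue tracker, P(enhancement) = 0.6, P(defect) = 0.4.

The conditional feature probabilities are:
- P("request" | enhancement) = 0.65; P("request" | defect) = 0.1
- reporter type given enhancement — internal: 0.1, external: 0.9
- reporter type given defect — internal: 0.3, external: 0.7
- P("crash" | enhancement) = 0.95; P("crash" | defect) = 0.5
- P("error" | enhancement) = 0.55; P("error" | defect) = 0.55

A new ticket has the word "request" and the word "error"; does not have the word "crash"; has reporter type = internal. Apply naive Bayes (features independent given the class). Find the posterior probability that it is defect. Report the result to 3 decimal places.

0.755

enhancement: 0.6 × 0.65 × 0.1 × (1−0.95) × 0.55 = 0.0010725
defect: 0.4 × 0.1 × 0.3 × (1−0.5) × 0.55 = 0.0033
P(defect | x) = 0.0033 / 0.0043725 ≈ 0.755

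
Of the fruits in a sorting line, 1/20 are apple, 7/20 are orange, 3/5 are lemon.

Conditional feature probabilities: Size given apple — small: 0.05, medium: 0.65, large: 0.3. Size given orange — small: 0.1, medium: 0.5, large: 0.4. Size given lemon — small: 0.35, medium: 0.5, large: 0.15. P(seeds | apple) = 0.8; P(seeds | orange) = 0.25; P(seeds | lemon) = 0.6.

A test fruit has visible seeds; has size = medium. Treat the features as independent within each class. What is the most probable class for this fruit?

apple: 0.05 × 0.65 × 0.8 = 0.026
orange: 0.35 × 0.5 × 0.25 = 0.04375
lemon: 0.6 × 0.5 × 0.6 = 0.18
Highest score → lemon.

lemon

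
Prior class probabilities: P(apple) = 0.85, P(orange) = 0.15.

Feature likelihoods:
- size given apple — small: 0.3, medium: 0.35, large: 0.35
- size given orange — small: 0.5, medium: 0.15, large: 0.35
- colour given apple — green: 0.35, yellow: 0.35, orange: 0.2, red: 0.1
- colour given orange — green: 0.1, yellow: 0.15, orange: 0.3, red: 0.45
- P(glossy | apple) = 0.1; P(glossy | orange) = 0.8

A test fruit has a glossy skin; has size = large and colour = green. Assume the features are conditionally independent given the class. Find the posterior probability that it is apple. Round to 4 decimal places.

0.7126

apple: 0.85 × 0.35 × 0.35 × 0.1 = 0.0104125
orange: 0.15 × 0.35 × 0.1 × 0.8 = 0.0042
P(apple | x) = 0.0104125 / 0.0146125 ≈ 0.7126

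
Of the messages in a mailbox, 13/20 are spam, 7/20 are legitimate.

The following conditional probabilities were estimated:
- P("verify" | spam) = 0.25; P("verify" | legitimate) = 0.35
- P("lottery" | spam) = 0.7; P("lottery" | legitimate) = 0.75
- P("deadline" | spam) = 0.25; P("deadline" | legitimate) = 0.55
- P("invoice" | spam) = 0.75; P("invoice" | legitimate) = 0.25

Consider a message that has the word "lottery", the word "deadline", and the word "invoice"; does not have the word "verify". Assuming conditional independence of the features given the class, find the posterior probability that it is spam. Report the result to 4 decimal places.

spam: 0.65 × (1−0.25) × 0.7 × 0.25 × 0.75 = 0.063984375
legitimate: 0.35 × (1−0.35) × 0.75 × 0.55 × 0.25 = 0.0234609375
P(spam | x) = 0.063984375 / 0.0874453125 ≈ 0.7317

0.7317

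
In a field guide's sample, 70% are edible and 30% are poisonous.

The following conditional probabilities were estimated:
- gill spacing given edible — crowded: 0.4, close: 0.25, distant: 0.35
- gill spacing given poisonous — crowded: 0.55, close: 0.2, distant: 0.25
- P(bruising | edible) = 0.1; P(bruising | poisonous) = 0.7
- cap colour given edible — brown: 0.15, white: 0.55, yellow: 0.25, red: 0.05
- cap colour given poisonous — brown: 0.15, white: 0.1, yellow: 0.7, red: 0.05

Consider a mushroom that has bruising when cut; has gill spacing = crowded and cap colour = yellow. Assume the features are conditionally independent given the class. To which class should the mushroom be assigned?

edible: 0.7 × 0.4 × 0.1 × 0.25 = 0.007
poisonous: 0.3 × 0.55 × 0.7 × 0.7 = 0.08085
Highest score → poisonous.

poisonous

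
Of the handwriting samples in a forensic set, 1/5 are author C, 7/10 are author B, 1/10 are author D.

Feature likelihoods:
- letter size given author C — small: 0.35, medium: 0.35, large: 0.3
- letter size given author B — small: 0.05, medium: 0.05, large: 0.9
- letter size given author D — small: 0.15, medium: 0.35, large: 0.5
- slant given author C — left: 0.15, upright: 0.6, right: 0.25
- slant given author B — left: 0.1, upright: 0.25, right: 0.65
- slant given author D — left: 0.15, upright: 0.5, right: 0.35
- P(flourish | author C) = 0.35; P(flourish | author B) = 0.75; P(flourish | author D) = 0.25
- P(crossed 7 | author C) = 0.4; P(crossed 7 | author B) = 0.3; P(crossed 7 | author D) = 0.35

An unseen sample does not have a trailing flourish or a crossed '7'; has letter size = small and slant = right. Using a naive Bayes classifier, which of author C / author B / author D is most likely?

author C: 0.2 × 0.35 × 0.25 × (1−0.35) × (1−0.4) = 0.006825
author B: 0.7 × 0.05 × 0.65 × (1−0.75) × (1−0.3) = 0.00398125
author D: 0.1 × 0.15 × 0.35 × (1−0.25) × (1−0.35) = 0.002559375
Highest score → author C.

author C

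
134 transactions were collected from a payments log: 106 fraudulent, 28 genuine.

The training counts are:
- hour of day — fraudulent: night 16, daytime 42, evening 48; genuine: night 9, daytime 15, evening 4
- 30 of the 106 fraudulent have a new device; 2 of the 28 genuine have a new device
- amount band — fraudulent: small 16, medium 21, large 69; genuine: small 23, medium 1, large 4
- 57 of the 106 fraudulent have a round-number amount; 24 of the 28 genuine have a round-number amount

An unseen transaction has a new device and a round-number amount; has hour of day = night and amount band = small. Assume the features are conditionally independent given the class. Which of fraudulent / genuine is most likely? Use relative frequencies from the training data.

fraudulent: (106/134) × (16/106) × (30/106) × (16/106) × (57/106) ≈ 0.00274292
genuine: (28/134) × (9/28) × (2/28) × (23/28) × (24/28) ≈ 0.00337779
Highest score → genuine.

genuine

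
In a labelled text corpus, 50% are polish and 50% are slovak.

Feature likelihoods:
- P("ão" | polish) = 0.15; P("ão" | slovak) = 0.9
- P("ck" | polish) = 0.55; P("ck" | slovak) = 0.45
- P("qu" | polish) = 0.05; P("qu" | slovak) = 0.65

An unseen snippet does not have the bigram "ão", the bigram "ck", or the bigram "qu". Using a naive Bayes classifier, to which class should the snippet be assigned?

polish: 0.5 × (1−0.15) × (1−0.55) × (1−0.05) = 0.1816875
slovak: 0.5 × (1−0.9) × (1−0.45) × (1−0.65) = 0.009625
Highest score → polish.

polish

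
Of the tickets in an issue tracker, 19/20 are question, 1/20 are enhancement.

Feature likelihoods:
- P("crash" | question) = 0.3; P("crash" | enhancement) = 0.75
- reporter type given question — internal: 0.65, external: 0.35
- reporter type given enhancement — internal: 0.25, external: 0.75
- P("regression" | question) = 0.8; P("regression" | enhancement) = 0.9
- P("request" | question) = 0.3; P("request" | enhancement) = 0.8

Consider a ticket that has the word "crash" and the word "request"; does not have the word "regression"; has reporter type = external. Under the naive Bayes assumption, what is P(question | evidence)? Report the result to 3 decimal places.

question: 0.95 × 0.3 × 0.35 × (1−0.8) × 0.3 = 0.005985
enhancement: 0.05 × 0.75 × 0.75 × (1−0.9) × 0.8 = 0.00225
P(question | x) = 0.005985 / 0.008235 ≈ 0.727

0.727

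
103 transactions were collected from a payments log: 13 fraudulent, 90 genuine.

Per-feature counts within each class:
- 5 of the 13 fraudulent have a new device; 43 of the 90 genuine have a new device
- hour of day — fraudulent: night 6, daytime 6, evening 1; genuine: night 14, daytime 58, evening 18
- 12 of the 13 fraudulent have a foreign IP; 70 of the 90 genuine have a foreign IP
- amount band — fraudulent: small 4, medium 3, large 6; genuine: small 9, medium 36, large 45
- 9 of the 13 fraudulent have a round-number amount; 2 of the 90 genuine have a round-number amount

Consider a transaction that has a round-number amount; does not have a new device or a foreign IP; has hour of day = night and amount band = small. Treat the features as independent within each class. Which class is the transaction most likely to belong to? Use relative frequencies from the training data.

fraudulent

fraudulent: (13/103) × (8/13) × (6/13) × (1/13) × (4/13) × (9/13) ≈ 0.000587399
genuine: (90/103) × (47/90) × (14/90) × (20/90) × (9/90) × (2/90) ≈ 0.0000350527
Highest score → fraudulent.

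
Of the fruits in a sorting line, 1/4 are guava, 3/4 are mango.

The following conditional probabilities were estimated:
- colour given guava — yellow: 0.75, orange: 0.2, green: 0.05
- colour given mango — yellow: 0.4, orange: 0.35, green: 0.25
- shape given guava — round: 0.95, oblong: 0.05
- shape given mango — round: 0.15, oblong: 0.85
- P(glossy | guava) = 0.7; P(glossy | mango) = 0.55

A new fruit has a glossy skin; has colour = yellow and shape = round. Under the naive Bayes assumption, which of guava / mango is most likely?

guava

guava: 0.25 × 0.75 × 0.95 × 0.7 = 0.1246875
mango: 0.75 × 0.4 × 0.15 × 0.55 = 0.02475
Highest score → guava.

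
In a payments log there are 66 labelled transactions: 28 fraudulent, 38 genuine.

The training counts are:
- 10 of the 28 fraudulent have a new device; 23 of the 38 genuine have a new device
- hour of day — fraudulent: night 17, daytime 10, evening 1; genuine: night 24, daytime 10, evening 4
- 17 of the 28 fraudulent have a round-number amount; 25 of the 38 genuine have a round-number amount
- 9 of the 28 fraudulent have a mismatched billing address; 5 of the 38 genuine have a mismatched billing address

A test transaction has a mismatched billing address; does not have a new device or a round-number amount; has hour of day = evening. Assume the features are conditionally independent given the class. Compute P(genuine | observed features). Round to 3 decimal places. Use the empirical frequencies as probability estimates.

0.467

fraudulent: (28/66) × (18/28) × (1/28) × (11/28) × (9/28) ≈ 0.00122996
genuine: (38/66) × (15/38) × (4/38) × (13/38) × (5/38) ≈ 0.00107689
P(genuine | x) = 0.00107689 / 0.00230685 ≈ 0.467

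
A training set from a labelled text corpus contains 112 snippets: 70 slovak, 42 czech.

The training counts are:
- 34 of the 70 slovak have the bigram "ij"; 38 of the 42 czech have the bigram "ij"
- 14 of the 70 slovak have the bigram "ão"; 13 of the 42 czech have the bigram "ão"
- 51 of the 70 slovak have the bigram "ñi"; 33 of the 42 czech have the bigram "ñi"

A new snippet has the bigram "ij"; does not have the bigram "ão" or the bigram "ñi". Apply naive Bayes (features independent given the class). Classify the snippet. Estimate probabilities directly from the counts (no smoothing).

slovak: (70/112) × (34/70) × (56/70) × (19/70) ≈ 0.0659184
czech: (42/112) × (38/42) × (29/42) × (9/42) ≈ 0.0502004
Highest score → slovak.

slovak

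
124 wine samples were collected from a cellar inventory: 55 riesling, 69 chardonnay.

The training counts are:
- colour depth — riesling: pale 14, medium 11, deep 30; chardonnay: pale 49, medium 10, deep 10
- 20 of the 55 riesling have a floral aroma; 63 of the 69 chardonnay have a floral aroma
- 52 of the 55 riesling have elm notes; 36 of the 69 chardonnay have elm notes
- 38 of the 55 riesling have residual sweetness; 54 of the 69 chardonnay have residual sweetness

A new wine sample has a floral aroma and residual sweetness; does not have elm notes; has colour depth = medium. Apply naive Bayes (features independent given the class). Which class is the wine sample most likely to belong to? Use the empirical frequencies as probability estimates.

riesling: (55/124) × (11/55) × (20/55) × (3/55) × (38/55) ≈ 0.00121568
chardonnay: (69/124) × (10/69) × (63/69) × (33/69) × (54/69) ≈ 0.02756
Highest score → chardonnay.

chardonnay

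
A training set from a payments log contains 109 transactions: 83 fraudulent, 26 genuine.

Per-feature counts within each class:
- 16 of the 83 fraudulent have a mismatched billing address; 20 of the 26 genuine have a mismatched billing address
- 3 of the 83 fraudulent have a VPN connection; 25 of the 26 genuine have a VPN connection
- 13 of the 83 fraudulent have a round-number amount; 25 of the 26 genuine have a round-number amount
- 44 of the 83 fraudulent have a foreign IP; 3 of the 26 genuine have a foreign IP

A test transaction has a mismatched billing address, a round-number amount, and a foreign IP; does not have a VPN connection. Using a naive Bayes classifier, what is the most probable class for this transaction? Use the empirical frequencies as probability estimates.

fraudulent

fraudulent: (83/109) × (16/83) × (80/83) × (13/83) × (44/83) ≈ 0.0117475
genuine: (26/109) × (20/26) × (1/26) × (25/26) × (3/26) ≈ 0.000782969
Highest score → fraudulent.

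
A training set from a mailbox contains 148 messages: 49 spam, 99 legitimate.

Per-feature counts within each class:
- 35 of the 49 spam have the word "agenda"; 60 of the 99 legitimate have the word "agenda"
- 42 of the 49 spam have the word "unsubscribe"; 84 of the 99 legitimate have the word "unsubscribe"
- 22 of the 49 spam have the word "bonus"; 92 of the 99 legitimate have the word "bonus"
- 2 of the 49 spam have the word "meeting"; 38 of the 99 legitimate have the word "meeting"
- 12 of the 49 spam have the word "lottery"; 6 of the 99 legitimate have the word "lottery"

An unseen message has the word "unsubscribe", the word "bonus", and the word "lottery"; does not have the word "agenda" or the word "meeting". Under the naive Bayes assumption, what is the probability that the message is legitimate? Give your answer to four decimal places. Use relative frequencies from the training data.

spam: (49/148) × (14/49) × (42/49) × (22/49) × (47/49) × (12/49) ≈ 0.00855132
legitimate: (99/148) × (39/99) × (84/99) × (92/99) × (61/99) × (6/99) ≈ 0.00775908
P(legitimate | x) = 0.00775908 / 0.0163104 ≈ 0.4757

0.4757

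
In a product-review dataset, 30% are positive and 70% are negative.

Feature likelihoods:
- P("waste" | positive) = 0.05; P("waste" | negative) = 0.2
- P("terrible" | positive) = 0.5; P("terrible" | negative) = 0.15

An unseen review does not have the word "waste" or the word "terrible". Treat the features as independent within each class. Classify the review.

negative

positive: 0.3 × (1−0.05) × (1−0.5) = 0.1425
negative: 0.7 × (1−0.2) × (1−0.15) = 0.476
Highest score → negative.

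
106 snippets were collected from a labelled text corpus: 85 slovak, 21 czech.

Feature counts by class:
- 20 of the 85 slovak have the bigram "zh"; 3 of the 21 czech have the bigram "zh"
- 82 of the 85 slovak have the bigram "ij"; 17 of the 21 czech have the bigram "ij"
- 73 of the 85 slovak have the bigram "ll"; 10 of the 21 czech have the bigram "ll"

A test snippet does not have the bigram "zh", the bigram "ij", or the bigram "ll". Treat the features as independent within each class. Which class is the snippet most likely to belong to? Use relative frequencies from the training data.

slovak: (85/106) × (65/85) × (3/85) × (12/85) ≈ 0.00305543
czech: (21/106) × (18/21) × (4/21) × (11/21) ≈ 0.0169426
Highest score → czech.

czech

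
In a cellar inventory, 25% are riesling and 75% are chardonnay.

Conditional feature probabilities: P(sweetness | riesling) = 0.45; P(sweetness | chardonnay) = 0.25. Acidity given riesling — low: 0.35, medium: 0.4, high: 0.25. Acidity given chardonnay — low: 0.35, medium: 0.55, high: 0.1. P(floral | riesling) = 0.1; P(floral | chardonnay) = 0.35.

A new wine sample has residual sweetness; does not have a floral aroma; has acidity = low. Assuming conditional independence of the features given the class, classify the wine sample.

chardonnay

riesling: 0.25 × 0.45 × 0.35 × (1−0.1) = 0.0354375
chardonnay: 0.75 × 0.25 × 0.35 × (1−0.35) = 0.04265625
Highest score → chardonnay.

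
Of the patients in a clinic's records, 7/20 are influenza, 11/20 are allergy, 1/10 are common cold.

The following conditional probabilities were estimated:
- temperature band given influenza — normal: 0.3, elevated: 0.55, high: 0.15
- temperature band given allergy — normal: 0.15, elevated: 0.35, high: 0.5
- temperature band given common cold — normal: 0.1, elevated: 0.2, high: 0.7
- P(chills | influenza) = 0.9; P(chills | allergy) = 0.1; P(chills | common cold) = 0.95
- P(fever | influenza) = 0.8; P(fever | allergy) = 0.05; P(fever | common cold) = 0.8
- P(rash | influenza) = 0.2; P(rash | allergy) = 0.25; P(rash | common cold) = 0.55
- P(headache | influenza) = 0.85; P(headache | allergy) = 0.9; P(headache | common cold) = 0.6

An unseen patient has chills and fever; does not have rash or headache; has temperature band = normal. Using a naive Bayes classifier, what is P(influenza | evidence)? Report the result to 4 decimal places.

influenza: 0.35 × 0.3 × 0.9 × 0.8 × (1−0.2) × (1−0.85) = 0.009072
allergy: 0.55 × 0.15 × 0.1 × 0.05 × (1−0.25) × (1−0.9) = 0.0000309375
common cold: 0.1 × 0.1 × 0.95 × 0.8 × (1−0.55) × (1−0.6) = 0.001368
P(influenza | x) = 0.009072 / 0.0104709375 ≈ 0.8664

0.8664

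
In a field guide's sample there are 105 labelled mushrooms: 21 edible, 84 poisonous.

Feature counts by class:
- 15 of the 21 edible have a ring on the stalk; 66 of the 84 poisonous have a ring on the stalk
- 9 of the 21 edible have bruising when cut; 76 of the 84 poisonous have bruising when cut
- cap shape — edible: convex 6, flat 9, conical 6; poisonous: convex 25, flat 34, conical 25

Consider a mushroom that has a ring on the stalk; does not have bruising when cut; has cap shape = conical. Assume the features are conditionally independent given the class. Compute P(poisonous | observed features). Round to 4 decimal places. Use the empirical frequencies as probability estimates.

0.4331

edible: (21/105) × (15/21) × (12/21) × (6/21) ≈ 0.0233236
poisonous: (84/105) × (66/84) × (8/84) × (25/84) ≈ 0.0178167
P(poisonous | x) = 0.0178167 / 0.0411403 ≈ 0.4331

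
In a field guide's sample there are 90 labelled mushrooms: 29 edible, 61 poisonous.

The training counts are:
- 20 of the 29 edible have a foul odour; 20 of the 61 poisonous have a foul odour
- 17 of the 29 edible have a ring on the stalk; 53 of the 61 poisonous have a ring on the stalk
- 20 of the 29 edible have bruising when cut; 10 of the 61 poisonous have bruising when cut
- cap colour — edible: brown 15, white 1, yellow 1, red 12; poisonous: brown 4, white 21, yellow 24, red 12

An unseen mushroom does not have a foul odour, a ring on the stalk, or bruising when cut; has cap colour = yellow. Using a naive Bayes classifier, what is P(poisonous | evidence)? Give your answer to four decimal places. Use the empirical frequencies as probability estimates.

edible: (29/90) × (9/29) × (12/29) × (9/29) × (1/29) ≈ 0.000442823
poisonous: (61/90) × (41/61) × (8/61) × (51/61) × (24/61) ≈ 0.0196527
P(poisonous | x) = 0.0196527 / 0.020095523 ≈ 0.9780

0.9780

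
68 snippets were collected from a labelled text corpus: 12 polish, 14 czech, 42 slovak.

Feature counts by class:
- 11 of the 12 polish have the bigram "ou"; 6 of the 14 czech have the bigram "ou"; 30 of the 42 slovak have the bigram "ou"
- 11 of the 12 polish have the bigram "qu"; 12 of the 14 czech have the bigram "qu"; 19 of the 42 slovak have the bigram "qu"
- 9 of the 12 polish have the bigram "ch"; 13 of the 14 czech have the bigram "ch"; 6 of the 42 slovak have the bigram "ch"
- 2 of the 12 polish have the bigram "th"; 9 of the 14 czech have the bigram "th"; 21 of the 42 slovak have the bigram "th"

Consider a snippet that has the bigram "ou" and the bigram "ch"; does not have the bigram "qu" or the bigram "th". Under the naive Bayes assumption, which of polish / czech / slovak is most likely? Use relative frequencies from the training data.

polish: (12/68) × (11/12) × (1/12) × (9/12) × (10/12) ≈ 0.00842525
czech: (14/68) × (6/14) × (2/14) × (13/14) × (5/14) ≈ 0.00418024
slovak: (42/68) × (30/42) × (23/42) × (6/42) × (21/42) ≈ 0.0172569
Highest score → slovak.

slovak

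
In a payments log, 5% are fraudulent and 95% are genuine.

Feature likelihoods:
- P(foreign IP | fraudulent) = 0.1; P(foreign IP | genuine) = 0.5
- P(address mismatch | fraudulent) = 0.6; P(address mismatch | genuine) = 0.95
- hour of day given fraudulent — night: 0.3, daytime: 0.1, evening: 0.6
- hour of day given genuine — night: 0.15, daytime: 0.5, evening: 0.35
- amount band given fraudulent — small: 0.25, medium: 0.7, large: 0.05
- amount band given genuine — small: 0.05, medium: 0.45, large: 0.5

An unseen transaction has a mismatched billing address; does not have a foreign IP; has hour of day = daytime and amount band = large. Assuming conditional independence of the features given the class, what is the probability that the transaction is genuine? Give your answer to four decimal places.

fraudulent: 0.05 × (1−0.1) × 0.6 × 0.1 × 0.05 = 0.000135
genuine: 0.95 × (1−0.5) × 0.95 × 0.5 × 0.5 = 0.1128125
P(genuine | x) = 0.1128125 / 0.1129475 ≈ 0.9988

0.9988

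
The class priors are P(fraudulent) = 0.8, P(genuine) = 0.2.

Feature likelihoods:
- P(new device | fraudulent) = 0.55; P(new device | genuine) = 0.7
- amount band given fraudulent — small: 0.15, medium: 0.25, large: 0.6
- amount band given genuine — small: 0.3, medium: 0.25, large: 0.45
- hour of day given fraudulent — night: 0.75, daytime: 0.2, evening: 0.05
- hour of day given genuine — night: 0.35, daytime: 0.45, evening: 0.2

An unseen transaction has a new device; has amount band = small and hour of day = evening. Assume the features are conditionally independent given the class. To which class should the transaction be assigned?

genuine

fraudulent: 0.8 × 0.55 × 0.15 × 0.05 = 0.0033
genuine: 0.2 × 0.7 × 0.3 × 0.2 = 0.0084
Highest score → genuine.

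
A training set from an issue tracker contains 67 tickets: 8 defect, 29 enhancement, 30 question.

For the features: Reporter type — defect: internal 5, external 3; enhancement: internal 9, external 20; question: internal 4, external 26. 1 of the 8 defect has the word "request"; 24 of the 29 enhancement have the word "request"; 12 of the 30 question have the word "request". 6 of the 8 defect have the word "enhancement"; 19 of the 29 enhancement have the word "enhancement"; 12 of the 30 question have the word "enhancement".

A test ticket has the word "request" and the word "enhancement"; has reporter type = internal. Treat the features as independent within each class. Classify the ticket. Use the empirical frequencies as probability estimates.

defect: (8/67) × (5/8) × (1/8) × (6/8) ≈ 0.00699627
enhancement: (29/67) × (9/29) × (24/29) × (19/29) ≈ 0.0728344
question: (30/67) × (4/30) × (12/30) × (12/30) ≈ 0.00955224
Highest score → enhancement.

enhancement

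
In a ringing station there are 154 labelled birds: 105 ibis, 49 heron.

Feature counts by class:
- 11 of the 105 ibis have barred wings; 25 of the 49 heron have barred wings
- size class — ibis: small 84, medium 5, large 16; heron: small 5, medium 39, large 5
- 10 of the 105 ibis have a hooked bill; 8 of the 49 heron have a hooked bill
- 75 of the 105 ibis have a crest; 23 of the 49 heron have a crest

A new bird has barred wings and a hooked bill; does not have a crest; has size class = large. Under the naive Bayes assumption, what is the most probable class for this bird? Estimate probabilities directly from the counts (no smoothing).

heron

ibis: (105/154) × (11/105) × (16/105) × (10/105) × (30/105) ≈ 0.000296173
heron: (49/154) × (25/49) × (5/49) × (8/49) × (26/49) ≈ 0.00143504
Highest score → heron.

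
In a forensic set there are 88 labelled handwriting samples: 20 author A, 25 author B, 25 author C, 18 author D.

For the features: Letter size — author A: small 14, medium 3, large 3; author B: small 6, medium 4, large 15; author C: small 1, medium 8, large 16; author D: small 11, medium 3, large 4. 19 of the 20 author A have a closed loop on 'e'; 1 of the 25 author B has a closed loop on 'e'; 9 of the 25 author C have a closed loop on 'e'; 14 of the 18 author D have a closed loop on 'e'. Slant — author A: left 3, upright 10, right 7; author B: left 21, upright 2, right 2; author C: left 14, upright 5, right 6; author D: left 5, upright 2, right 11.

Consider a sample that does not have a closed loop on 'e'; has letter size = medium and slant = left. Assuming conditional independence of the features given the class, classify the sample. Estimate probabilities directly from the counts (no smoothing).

author A: (20/88) × (3/20) × (1/20) × (3/20) ≈ 0.000255682
author B: (25/88) × (4/25) × (24/25) × (21/25) ≈ 0.0366545
author C: (25/88) × (8/25) × (16/25) × (14/25) ≈ 0.0325818
author D: (18/88) × (3/18) × (4/18) × (5/18) ≈ 0.00210438
Highest score → author B.

author B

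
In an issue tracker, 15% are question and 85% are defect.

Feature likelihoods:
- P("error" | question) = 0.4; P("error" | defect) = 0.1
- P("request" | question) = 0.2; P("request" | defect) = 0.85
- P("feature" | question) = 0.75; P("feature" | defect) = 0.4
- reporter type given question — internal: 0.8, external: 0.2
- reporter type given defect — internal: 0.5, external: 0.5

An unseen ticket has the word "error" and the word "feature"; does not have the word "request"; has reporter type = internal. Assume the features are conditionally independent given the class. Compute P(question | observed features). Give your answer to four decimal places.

question: 0.15 × 0.4 × (1−0.2) × 0.75 × 0.8 = 0.0288
defect: 0.85 × 0.1 × (1−0.85) × 0.4 × 0.5 = 0.00255
P(question | x) = 0.0288 / 0.03135 ≈ 0.9187

0.9187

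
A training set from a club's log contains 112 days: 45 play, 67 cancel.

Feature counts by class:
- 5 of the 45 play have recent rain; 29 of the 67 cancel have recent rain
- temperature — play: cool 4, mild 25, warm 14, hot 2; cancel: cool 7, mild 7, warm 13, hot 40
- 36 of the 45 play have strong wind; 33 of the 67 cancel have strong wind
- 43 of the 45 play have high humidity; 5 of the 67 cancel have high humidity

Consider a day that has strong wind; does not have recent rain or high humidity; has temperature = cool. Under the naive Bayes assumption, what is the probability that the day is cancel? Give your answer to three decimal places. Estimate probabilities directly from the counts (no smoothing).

play: (45/112) × (40/45) × (4/45) × (36/45) × (2/45) ≈ 0.00112875
cancel: (67/112) × (38/67) × (7/67) × (33/67) × (62/67) ≈ 0.0161564
P(cancel | x) = 0.0161564 / 0.01728515 ≈ 0.935

0.935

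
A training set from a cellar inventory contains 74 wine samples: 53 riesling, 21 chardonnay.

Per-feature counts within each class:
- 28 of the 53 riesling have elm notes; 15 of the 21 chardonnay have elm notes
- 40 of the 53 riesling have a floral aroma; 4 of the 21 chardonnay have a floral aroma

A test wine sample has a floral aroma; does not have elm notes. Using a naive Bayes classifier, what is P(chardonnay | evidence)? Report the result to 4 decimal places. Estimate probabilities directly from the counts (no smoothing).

0.0571

riesling: (53/74) × (25/53) × (40/53) ≈ 0.254972
chardonnay: (21/74) × (6/21) × (4/21) ≈ 0.015444
P(chardonnay | x) = 0.015444 / 0.270416 ≈ 0.0571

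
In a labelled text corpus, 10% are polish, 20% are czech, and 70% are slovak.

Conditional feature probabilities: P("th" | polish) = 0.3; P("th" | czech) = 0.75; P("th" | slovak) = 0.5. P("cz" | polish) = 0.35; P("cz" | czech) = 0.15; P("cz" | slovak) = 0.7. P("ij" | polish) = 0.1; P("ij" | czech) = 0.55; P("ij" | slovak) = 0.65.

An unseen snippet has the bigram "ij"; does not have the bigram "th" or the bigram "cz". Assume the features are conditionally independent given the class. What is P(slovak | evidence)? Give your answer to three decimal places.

polish: 0.1 × (1−0.3) × (1−0.35) × 0.1 = 0.00455
czech: 0.2 × (1−0.75) × (1−0.15) × 0.55 = 0.023375
slovak: 0.7 × (1−0.5) × (1−0.7) × 0.65 = 0.06825
P(slovak | x) = 0.06825 / 0.096175 ≈ 0.710

0.710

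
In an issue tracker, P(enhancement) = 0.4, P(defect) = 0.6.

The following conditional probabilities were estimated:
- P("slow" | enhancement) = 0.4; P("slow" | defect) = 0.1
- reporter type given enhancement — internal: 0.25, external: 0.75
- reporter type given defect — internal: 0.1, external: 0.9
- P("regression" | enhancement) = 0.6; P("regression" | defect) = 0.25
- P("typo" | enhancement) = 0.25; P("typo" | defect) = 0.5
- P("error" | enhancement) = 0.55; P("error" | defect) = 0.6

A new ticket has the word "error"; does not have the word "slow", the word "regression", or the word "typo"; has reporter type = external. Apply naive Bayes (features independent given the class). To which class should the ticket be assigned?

defect

enhancement: 0.4 × (1−0.4) × 0.75 × (1−0.6) × (1−0.25) × 0.55 = 0.0297
defect: 0.6 × (1−0.1) × 0.9 × (1−0.25) × (1−0.5) × 0.6 = 0.10935
Highest score → defect.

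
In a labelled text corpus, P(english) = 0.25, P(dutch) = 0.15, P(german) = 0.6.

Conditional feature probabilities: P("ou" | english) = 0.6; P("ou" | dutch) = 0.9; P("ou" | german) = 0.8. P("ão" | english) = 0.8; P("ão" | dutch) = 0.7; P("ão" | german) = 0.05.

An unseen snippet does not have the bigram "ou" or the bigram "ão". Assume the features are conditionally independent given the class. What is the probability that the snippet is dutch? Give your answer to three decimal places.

english: 0.25 × (1−0.6) × (1−0.8) = 0.02
dutch: 0.15 × (1−0.9) × (1−0.7) = 0.0045
german: 0.6 × (1−0.8) × (1−0.05) = 0.114
P(dutch | x) = 0.0045 / 0.1385 ≈ 0.032

0.032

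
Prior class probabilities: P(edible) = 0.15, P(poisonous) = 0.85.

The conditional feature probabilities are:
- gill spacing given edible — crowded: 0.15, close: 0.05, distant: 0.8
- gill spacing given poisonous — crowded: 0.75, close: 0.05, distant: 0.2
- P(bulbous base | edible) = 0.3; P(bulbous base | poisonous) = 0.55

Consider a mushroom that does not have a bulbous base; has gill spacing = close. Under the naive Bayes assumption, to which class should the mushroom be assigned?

edible: 0.15 × 0.05 × (1−0.3) = 0.00525
poisonous: 0.85 × 0.05 × (1−0.55) = 0.019125
Highest score → poisonous.

poisonous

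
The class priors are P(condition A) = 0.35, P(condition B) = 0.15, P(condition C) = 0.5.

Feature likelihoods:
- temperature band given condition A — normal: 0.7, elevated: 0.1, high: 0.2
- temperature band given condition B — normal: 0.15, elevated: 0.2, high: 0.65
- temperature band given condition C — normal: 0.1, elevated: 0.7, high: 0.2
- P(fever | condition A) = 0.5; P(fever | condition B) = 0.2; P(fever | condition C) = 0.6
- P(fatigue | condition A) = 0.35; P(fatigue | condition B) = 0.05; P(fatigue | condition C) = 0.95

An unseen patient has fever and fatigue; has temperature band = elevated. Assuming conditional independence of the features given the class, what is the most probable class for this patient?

condition A: 0.35 × 0.1 × 0.5 × 0.35 = 0.006125
condition B: 0.15 × 0.2 × 0.2 × 0.05 = 0.0003
condition C: 0.5 × 0.7 × 0.6 × 0.95 = 0.1995
Highest score → condition C.

condition C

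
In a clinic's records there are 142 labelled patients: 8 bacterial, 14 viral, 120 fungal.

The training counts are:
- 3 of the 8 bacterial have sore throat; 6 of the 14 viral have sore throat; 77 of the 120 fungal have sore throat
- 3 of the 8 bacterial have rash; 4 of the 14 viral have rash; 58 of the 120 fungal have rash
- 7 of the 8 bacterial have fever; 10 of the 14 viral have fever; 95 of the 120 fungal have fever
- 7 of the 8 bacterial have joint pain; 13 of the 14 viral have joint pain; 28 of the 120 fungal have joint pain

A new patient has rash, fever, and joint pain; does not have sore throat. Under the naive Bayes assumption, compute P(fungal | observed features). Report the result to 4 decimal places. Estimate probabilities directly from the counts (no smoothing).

bacterial: (8/142) × (5/8) × (3/8) × (7/8) × (7/8) ≈ 0.0101095
viral: (14/142) × (8/14) × (4/14) × (10/14) × (13/14) ≈ 0.0106763
fungal: (120/142) × (43/120) × (58/120) × (95/120) × (28/120) ≈ 0.0270362
P(fungal | x) = 0.0270362 / 0.047822 ≈ 0.5654

0.5654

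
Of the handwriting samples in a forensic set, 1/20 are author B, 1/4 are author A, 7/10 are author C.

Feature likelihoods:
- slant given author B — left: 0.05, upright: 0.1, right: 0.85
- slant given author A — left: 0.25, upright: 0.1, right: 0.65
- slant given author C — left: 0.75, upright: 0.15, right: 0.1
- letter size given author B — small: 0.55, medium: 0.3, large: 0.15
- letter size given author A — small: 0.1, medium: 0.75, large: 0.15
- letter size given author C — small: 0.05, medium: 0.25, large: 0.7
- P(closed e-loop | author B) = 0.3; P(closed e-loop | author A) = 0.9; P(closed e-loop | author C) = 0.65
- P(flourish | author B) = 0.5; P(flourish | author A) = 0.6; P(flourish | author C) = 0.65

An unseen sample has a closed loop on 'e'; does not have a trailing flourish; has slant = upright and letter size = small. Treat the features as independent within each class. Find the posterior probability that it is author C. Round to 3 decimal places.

0.476

author B: 0.05 × 0.1 × 0.55 × 0.3 × (1−0.5) = 0.0004125
author A: 0.25 × 0.1 × 0.1 × 0.9 × (1−0.6) = 0.0009
author C: 0.7 × 0.15 × 0.05 × 0.65 × (1−0.65) = 0.001194375
P(author C | x) = 0.001194375 / 0.002506875 ≈ 0.476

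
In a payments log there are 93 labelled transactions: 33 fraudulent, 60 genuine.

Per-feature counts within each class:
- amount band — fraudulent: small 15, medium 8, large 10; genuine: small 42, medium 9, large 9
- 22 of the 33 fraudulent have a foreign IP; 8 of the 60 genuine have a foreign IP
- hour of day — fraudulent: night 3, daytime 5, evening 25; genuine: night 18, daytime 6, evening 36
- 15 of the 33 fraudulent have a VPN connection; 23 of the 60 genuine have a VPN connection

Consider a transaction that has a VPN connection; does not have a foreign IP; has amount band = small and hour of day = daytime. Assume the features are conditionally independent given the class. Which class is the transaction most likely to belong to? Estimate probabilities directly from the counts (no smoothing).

genuine

fraudulent: (33/93) × (15/33) × (11/33) × (5/33) × (15/33) ≈ 0.00370272
genuine: (60/93) × (42/60) × (52/60) × (6/60) × (23/60) ≈ 0.0150036
Highest score → genuine.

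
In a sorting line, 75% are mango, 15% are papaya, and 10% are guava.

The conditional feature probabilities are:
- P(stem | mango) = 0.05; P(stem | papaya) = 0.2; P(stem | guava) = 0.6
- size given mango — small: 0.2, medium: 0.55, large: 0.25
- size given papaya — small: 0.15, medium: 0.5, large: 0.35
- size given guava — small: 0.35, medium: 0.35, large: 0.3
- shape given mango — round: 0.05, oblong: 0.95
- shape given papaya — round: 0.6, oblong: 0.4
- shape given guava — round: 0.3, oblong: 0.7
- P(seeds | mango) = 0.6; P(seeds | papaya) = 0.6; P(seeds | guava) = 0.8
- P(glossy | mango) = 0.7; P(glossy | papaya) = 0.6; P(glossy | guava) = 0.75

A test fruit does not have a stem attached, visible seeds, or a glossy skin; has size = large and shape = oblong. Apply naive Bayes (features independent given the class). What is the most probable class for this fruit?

mango

mango: 0.75 × (1−0.05) × 0.25 × 0.95 × (1−0.6) × (1−0.7) = 0.02030625
papaya: 0.15 × (1−0.2) × 0.35 × 0.4 × (1−0.6) × (1−0.6) = 0.002688
guava: 0.1 × (1−0.6) × 0.3 × 0.7 × (1−0.8) × (1−0.75) = 0.00042
Highest score → mango.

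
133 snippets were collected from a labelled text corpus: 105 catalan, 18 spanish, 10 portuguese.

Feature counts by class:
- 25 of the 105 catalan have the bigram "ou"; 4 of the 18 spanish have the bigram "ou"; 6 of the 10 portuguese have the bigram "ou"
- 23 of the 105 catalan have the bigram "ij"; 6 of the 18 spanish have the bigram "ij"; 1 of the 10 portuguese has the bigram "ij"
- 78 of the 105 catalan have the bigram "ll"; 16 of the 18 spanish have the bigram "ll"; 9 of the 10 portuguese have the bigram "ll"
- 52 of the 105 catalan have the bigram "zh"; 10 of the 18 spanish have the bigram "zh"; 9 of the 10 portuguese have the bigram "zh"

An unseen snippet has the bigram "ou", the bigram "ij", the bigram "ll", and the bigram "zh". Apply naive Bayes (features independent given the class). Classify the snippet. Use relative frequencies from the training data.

catalan

catalan: (105/133) × (25/105) × (23/105) × (78/105) × (52/105) ≈ 0.0151477
spanish: (18/133) × (4/18) × (6/18) × (16/18) × (10/18) ≈ 0.00495065
portuguese: (10/133) × (6/10) × (1/10) × (9/10) × (9/10) ≈ 0.00365414
Highest score → catalan.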